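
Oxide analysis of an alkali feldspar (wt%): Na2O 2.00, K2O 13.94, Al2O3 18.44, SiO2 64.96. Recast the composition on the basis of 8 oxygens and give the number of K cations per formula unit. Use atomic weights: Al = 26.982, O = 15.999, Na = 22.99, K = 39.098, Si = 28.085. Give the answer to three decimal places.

Na2O (M=61.979): mol = 0.03227; Na = 0.06454, O = 0.03227.
K2O (M=94.195): mol = 0.14799; K = 0.29598, O = 0.14799.
Al2O3 (M=101.961): mol = 0.18085; Al = 0.36170, O = 0.54255.
SiO2 (M=60.083): mol = 1.08117; Si = 1.08117, O = 2.16234.
ΣO = 2.88515; factor = 8/ΣO = 2.77282.
K apfu = 0.29598 × 2.77282 = 0.821.

0.821 K apfu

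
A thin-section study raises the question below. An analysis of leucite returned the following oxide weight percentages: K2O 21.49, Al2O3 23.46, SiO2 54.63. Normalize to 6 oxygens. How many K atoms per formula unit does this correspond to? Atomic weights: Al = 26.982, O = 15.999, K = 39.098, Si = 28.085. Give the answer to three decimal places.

1.000 K apfu

21.49 wt% K2O ÷ 94.195 g/mol = 0.22814 mol, giving 0.45628 K and 0.22814 O.
23.46 wt% Al2O3 ÷ 101.961 g/mol = 0.23009 mol, giving 0.46018 Al and 0.69027 O.
54.63 wt% SiO2 ÷ 60.083 g/mol = 0.90924 mol, giving 0.90924 Si and 1.81848 O.
Oxygen sums to 2.73689; scaling by 6/2.73689 = 2.19227 puts the formula on 6 O.
K: 0.45628 × 2.19227 = 1.000 atoms per formula unit.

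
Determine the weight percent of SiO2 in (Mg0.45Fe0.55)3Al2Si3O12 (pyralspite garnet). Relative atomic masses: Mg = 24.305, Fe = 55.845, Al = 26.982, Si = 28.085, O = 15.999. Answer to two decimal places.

39.60 wt%

Formula mass = 455.163 g/mol.
3 Si → 3.0000 mol SiO2 per formula unit; M(SiO2) = 60.083, so SiO2 mass = 180.249 g.
180.249/455.163 × 100 = 39.60 wt%.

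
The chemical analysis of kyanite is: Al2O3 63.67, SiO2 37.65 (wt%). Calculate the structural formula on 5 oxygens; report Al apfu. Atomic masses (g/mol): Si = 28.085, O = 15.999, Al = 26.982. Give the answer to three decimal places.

1.997 Al apfu

Al2O3 (M=101.961): mol = 0.62445; Al = 1.24890, O = 1.87335.
SiO2 (M=60.083): mol = 0.62663; Si = 0.62663, O = 1.25326.
ΣO = 3.12661; factor = 5/ΣO = 1.59918.
Al apfu = 1.24890 × 1.59918 = 1.997.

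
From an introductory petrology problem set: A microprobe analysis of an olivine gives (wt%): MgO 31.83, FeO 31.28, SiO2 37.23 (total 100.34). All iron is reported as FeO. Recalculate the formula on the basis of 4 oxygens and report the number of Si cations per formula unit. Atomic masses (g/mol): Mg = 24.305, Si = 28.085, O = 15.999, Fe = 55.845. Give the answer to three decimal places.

31.83 wt% MgO ÷ 40.304 g/mol = 0.78975 mol, giving 0.78975 Mg and 0.78975 O.
31.28 wt% FeO ÷ 71.844 g/mol = 0.43539 mol, giving 0.43539 Fe and 0.43539 O.
37.23 wt% SiO2 ÷ 60.083 g/mol = 0.61964 mol, giving 0.61964 Si and 1.23928 O.
Oxygen sums to 2.46442; scaling by 4/2.46442 = 1.62310 puts the formula on 4 O.
Si: 0.61964 × 1.62310 = 1.006 atoms per formula unit.

1.006 Si apfu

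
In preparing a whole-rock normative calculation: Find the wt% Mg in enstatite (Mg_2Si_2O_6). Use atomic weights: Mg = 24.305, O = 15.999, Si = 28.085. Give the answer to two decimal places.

24.21 wt%

Formula mass = 2×24.305 + 2×28.085 + 6×15.999 = 200.774 g/mol, of which 48.610 g is Mg.
So Mg makes up 48.610/200.774 = 0.2421 of the mass, i.e. 24.21%.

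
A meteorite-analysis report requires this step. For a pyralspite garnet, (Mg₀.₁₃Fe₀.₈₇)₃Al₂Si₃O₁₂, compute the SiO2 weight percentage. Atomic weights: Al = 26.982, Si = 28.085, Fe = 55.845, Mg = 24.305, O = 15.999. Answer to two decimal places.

Molar mass of (Mg₀.₁₃Fe₀.₈₇)₃Al₂Si₃O₁₂ = 0.39·24.305 + 2.61·55.845 + 2·26.982 + 3·28.085 + 12·15.999 = 485.441 g/mol.
Each formula unit contains 3 Si, equivalent to 3/1 = 3.0000 mol SiO2.
M(SiO2) = 1×28.085 + 2×15.999 = 60.083 g/mol.
Mass of SiO2 per formula unit = 3.0000 × 60.083 = 180.249 g.
SiO2 wt% = 180.249 / 485.441 × 100 = 37.13%.

37.13 wt%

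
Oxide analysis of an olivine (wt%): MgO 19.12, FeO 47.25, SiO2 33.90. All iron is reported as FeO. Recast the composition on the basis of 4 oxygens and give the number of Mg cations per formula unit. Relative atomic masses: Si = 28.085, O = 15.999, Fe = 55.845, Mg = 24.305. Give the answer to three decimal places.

MgO (M=40.304): mol = 0.47439; Mg = 0.47439, O = 0.47439.
FeO (M=71.844): mol = 0.65767; Fe = 0.65767, O = 0.65767.
SiO2 (M=60.083): mol = 0.56422; Si = 0.56422, O = 1.12844.
ΣO = 2.26050; factor = 4/ΣO = 1.76952.
Mg apfu = 0.47439 × 1.76952 = 0.839.

0.839 Mg apfu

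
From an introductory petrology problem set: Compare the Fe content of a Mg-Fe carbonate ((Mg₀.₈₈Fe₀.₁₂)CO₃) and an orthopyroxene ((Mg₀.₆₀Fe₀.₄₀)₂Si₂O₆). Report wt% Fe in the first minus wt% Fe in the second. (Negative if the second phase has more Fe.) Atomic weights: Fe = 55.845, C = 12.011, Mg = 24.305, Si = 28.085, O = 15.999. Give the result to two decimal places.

-12.16 percentage points

First mineral: 6.701 g Fe in 88.098 g formula = 7.61 wt% Fe.
Second mineral: 44.676 g Fe in 226.006 g formula = 19.77 wt% Fe.
7.61% − 19.77% gives a difference of -12.16 percentage points.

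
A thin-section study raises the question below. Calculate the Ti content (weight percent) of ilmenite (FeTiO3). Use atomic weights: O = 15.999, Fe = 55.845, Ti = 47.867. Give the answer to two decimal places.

Molar mass of FeTiO3: 1×55.845 + 1×47.867 + 3×15.999 = 151.709 g/mol.
Mass of Ti per formula unit: 1 × 47.867 = 47.867 g.
Weight fraction Ti = 47.867 / 151.709 = 0.3155.

31.55 weight percent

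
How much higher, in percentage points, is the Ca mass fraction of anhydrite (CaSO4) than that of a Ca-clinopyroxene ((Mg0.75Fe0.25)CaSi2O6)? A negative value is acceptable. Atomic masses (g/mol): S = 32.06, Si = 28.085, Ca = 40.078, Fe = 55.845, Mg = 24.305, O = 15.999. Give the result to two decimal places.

11.58 percentage points

Ca in CaSO4: molar mass 136.134 g/mol; 1×40.078 = 40.078 g → 29.44 wt%.
Ca in (Mg0.75Fe0.25)CaSi2O6: molar mass 224.432 g/mol; 1×40.078 = 40.078 g → 17.86 wt%.
Difference = 29.44 − 17.86 = 11.58 percentage points.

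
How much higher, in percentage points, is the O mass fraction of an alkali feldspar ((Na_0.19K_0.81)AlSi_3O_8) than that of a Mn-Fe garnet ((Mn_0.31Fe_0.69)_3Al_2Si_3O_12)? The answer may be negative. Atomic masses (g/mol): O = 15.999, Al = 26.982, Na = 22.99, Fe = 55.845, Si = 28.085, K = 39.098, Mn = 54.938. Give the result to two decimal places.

First mineral: 127.992 g O in 275.266 g formula = 46.50 wt% O.
Second mineral: 191.988 g O in 496.898 g formula = 38.64 wt% O.
46.50% − 38.64% gives a difference of 7.86 percentage points.

7.86 percentage points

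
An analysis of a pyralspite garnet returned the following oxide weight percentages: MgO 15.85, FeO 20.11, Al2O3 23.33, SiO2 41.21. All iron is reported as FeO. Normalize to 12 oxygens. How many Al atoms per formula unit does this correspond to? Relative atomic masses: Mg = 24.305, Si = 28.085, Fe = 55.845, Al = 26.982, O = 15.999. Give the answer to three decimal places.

2.011 Al apfu

MgO: 15.85/40.304 = 0.39326 mol → 0.39326 mol Mg, 0.39326 mol O.
FeO: 20.11/71.844 = 0.27991 mol → 0.27991 mol Fe, 0.27991 mol O.
Al2O3: 23.33/101.961 = 0.22881 mol → 0.45762 mol Al, 0.68643 mol O.
SiO2: 41.21/60.083 = 0.68588 mol → 0.68588 mol Si, 1.37176 mol O.
Total oxygen = 2.73136 mol. Normalization factor = 12/2.73136 = 4.39342.
Al per 12 O = 0.45762 × 4.39342 = 2.011.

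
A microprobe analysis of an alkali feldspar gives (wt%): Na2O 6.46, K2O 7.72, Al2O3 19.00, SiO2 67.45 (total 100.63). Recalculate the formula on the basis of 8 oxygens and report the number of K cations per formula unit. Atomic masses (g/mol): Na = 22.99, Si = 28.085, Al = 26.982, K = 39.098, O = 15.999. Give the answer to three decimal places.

Na2O: 6.46/61.979 = 0.10423 mol → 0.20846 mol Na, 0.10423 mol O.
K2O: 7.72/94.195 = 0.08196 mol → 0.16392 mol K, 0.08196 mol O.
Al2O3: 19.00/101.961 = 0.18635 mol → 0.37270 mol Al, 0.55905 mol O.
SiO2: 67.45/60.083 = 1.12261 mol → 1.12261 mol Si, 2.24522 mol O.
Total oxygen = 2.99046 mol. Normalization factor = 8/2.99046 = 2.67517.
K per 8 O = 0.16392 × 2.67517 = 0.439.

0.439 K apfu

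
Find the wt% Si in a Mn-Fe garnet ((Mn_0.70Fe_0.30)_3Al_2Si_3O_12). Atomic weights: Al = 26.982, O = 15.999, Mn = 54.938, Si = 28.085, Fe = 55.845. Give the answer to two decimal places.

16.99 wt%

Formula mass = 2.10×54.938 + 0.90×55.845 + 2×26.982 + 3×28.085 + 12×15.999 = 495.837 g/mol, of which 84.255 g is Si.
So Si makes up 84.255/495.837 = 0.1699 of the mass, i.e. 16.99%.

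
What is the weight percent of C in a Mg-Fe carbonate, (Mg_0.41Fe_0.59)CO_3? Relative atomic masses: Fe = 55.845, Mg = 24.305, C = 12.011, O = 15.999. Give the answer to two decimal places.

11.67 wt%

Formula mass = 0.41*24.305 + 0.59*55.845 + 1*12.011 + 3*15.999 = 102.922 g/mol, of which 12.011 g is C.
So C makes up 12.011/102.922 = 0.1167 of the mass, i.e. 11.67%.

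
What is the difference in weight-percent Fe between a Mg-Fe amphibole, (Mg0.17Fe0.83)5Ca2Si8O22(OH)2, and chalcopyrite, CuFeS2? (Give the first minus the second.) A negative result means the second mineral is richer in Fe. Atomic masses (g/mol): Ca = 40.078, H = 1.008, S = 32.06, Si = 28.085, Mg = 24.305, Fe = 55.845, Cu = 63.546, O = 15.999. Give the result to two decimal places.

-5.86 percentage points

Fe in (Mg0.17Fe0.83)5Ca2Si8O22(OH)2: molar mass 943.244 g/mol; 4.15×55.845 = 231.757 g → 24.57 wt%.
Fe in CuFeS2: molar mass 183.511 g/mol; 1×55.845 = 55.845 g → 30.43 wt%.
Difference = 24.57 − 30.43 = -5.86 percentage points.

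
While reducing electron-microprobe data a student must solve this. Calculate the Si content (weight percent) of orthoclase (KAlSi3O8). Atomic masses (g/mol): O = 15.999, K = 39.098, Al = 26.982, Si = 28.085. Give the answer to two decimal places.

30.27 weight percent

Formula mass = 1×39.098 + 1×26.982 + 3×28.085 + 8×15.999 = 278.327 g/mol, of which 84.255 g is Si.
So Si makes up 84.255/278.327 = 0.3027 of the mass, i.e. 30.27%.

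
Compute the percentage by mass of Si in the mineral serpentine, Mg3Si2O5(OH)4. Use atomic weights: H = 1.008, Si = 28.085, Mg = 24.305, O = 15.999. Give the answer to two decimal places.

20.27 wt%

Molar mass of Mg3Si2O5(OH)4: 3·24.305 + 2·28.085 + 9·15.999 + 4·1.008 = 277.108 g/mol.
Mass of Si per formula unit: 2 × 28.085 = 56.170 g.
Weight fraction Si = 56.170 / 277.108 = 0.2027.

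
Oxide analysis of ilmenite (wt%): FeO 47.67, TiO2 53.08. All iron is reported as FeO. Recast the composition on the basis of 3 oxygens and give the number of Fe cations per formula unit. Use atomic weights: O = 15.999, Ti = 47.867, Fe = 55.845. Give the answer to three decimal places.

0.999 Fe apfu

FeO: 47.67/71.844 = 0.66352 mol → 0.66352 mol Fe, 0.66352 mol O.
TiO2: 53.08/79.865 = 0.66462 mol → 0.66462 mol Ti, 1.32924 mol O.
Total oxygen = 1.99276 mol. Normalization factor = 3/1.99276 = 1.50545.
Fe per 3 O = 0.66352 × 1.50545 = 0.999.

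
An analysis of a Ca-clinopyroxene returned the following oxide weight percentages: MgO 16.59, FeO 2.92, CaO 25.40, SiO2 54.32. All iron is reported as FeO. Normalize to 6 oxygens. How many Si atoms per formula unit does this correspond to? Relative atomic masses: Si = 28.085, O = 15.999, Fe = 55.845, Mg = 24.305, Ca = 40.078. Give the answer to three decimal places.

16.59 wt% MgO ÷ 40.304 g/mol = 0.41162 mol, giving 0.41162 Mg and 0.41162 O.
2.92 wt% FeO ÷ 71.844 g/mol = 0.04064 mol, giving 0.04064 Fe and 0.04064 O.
25.40 wt% CaO ÷ 56.077 g/mol = 0.45295 mol, giving 0.45295 Ca and 0.45295 O.
54.32 wt% SiO2 ÷ 60.083 g/mol = 0.90408 mol, giving 0.90408 Si and 1.80816 O.
Oxygen sums to 2.71337; scaling by 6/2.71337 = 2.21127 puts the formula on 6 O.
Si: 0.90408 × 2.21127 = 1.999 atoms per formula unit.

1.999 Si apfu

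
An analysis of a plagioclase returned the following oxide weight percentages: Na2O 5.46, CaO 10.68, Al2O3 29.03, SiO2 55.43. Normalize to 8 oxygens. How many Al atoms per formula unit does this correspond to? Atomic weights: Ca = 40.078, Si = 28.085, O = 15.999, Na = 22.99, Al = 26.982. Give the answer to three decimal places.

Na2O: 5.46/61.979 = 0.08809 mol → 0.17618 mol Na, 0.08809 mol O.
CaO: 10.68/56.077 = 0.19045 mol → 0.19045 mol Ca, 0.19045 mol O.
Al2O3: 29.03/101.961 = 0.28472 mol → 0.56944 mol Al, 0.85416 mol O.
SiO2: 55.43/60.083 = 0.92256 mol → 0.92256 mol Si, 1.84512 mol O.
Total oxygen = 2.97782 mol. Normalization factor = 8/2.97782 = 2.68653.
Al per 8 O = 0.56944 × 2.68653 = 1.530.

1.530 Al apfu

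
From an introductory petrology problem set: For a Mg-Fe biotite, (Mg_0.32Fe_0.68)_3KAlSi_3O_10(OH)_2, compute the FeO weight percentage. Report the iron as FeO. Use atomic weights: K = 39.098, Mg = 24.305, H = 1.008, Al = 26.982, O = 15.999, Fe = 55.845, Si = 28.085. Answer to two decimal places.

30.43 wt%

Formula mass = 481.596 g/mol.
2.04 Fe → 2.0400 mol FeO per formula unit; M(FeO) = 71.844, so FeO mass = 146.562 g.
146.562/481.596 × 100 = 30.43 wt%.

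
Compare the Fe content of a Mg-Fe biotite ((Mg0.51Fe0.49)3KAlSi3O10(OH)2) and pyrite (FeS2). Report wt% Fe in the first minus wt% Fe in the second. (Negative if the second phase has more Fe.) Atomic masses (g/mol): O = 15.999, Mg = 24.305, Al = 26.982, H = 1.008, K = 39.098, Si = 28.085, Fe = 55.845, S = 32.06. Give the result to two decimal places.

-28.84 percentage points

First mineral: 82.092 g Fe in 463.618 g formula = 17.71 wt% Fe.
Second mineral: 55.845 g Fe in 119.965 g formula = 46.55 wt% Fe.
17.71% − 46.55% gives a difference of -28.84 percentage points.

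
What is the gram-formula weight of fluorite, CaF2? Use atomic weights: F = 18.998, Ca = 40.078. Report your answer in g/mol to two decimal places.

Ca: 1 × 40.078 = 40.0780
F: 2 × 18.998 = 37.9960
Summing the contributions gives the formula mass.

78.07 g/mol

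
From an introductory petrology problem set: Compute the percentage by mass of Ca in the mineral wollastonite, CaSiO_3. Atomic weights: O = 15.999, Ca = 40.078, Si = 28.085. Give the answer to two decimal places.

Molar mass of CaSiO_3: 1×40.078 + 1×28.085 + 3×15.999 = 116.160 g/mol.
Mass of Ca per formula unit: 1 × 40.078 = 40.078 g.
Weight fraction Ca = 40.078 / 116.160 = 0.3450.

34.50 wt%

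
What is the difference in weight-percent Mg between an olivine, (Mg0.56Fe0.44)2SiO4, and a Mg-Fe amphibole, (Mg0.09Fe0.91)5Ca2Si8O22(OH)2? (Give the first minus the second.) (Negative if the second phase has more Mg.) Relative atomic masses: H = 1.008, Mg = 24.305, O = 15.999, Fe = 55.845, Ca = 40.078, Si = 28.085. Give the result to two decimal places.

15.02 percentage points

First mineral: 27.222 g Mg in 168.446 g formula = 16.16 wt% Mg.
Second mineral: 10.937 g Mg in 955.860 g formula = 1.14 wt% Mg.
16.16% − 1.14% gives a difference of 15.02 percentage points.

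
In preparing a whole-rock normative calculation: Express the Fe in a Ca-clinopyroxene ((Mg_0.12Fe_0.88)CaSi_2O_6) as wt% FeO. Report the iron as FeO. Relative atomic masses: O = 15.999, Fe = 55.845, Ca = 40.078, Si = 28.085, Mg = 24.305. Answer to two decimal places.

25.88 wt%

Molar mass of (Mg_0.12Fe_0.88)CaSi_2O_6 = 0.12*24.305 + 0.88*55.845 + 1*40.078 + 2*28.085 + 6*15.999 = 244.302 g/mol.
Each formula unit contains 0.88 Fe, equivalent to 0.88/1 = 0.8800 mol FeO.
M(FeO) = 1×55.845 + 1×15.999 = 71.844 g/mol.
Mass of FeO per formula unit = 0.8800 × 71.844 = 63.223 g.
FeO wt% = 63.223 / 244.302 × 100 = 25.88%.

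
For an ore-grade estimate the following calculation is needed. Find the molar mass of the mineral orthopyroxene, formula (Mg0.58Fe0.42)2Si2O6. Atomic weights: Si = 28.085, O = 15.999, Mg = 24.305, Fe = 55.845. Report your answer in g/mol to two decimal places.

The formula mass is the sum 1.16*24.305 + 0.84*55.845 + 2*28.085 + 6*15.999.

227.27 g/mol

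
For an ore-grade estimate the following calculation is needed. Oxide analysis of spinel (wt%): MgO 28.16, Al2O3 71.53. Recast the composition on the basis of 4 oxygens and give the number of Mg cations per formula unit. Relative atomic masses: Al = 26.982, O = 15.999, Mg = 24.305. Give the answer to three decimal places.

MgO (M=40.304): mol = 0.69869; Mg = 0.69869, O = 0.69869.
Al2O3 (M=101.961): mol = 0.70154; Al = 1.40308, O = 2.10462.
ΣO = 2.80331; factor = 4/ΣO = 1.42688.
Mg apfu = 0.69869 × 1.42688 = 0.997.

0.997 Mg apfu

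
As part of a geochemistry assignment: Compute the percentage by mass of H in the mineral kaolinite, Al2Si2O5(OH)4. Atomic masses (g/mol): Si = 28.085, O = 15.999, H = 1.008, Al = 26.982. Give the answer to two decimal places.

1.56 mass %

Molar mass of Al2Si2O5(OH)4: 2×26.982 + 2×28.085 + 9×15.999 + 4×1.008 = 258.157 g/mol.
Mass of H per formula unit: 4 × 1.008 = 4.032 g.
Weight fraction H = 4.032 / 258.157 = 0.0156.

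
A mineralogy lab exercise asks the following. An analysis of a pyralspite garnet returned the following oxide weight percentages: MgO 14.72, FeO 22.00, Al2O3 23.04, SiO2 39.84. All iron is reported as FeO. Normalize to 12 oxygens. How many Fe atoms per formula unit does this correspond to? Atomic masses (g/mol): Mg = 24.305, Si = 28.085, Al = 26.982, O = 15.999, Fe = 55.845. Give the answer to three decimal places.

1.373 Fe apfu

MgO (M=40.304): mol = 0.36522; Mg = 0.36522, O = 0.36522.
FeO (M=71.844): mol = 0.30622; Fe = 0.30622, O = 0.30622.
Al2O3 (M=101.961): mol = 0.22597; Al = 0.45194, O = 0.67791.
SiO2 (M=60.083): mol = 0.66308; Si = 0.66308, O = 1.32616.
ΣO = 2.67551; factor = 12/ΣO = 4.48513.
Fe apfu = 0.30622 × 4.48513 = 1.373.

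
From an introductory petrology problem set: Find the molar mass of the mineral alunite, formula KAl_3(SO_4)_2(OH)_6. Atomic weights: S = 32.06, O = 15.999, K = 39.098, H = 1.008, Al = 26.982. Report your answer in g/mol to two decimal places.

The formula mass is the sum 1(39.098) + 3(26.982) + 2(32.06) + 14(15.999) + 6(1.008).

414.20 g/mol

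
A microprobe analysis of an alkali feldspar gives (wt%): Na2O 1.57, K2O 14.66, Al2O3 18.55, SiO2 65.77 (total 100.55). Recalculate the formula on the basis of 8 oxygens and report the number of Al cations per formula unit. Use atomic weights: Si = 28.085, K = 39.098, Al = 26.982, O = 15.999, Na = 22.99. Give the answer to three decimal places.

0.998 Al apfu

Na2O: 1.57/61.979 = 0.02533 mol → 0.05066 mol Na, 0.02533 mol O.
K2O: 14.66/94.195 = 0.15563 mol → 0.31126 mol K, 0.15563 mol O.
Al2O3: 18.55/101.961 = 0.18193 mol → 0.36386 mol Al, 0.54579 mol O.
SiO2: 65.77/60.083 = 1.09465 mol → 1.09465 mol Si, 2.18930 mol O.
Total oxygen = 2.91605 mol. Normalization factor = 8/2.91605 = 2.74344.
Al per 8 O = 0.36386 × 2.74344 = 0.998.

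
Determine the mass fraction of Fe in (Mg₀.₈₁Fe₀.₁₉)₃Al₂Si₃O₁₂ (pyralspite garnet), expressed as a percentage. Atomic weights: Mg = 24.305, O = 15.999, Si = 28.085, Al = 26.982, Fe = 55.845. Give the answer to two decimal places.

7.56 mass %

Molar mass of (Mg₀.₈₁Fe₀.₁₉)₃Al₂Si₃O₁₂: 2.43*24.305 + 0.57*55.845 + 2*26.982 + 3*28.085 + 12*15.999 = 421.100 g/mol.
Mass of Fe per formula unit: 0.57 × 55.845 = 31.832 g.
Weight fraction Fe = 31.832 / 421.100 = 0.0756.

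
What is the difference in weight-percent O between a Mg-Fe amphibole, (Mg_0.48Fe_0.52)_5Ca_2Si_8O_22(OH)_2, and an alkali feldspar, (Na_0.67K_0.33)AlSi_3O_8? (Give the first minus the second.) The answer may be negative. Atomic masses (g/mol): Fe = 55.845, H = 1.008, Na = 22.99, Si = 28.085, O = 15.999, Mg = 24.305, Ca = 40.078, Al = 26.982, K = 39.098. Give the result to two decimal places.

M((Mg_0.48Fe_0.52)_5Ca_2Si_8O_22(OH)_2) = 894.357 g/mol, so wt% O = 383.976/894.357 × 100 = 42.93%.
M((Na_0.67K_0.33)AlSi_3O_8) = 267.535 g/mol, so wt% O = 127.992/267.535 × 100 = 47.84%.
42.93 − 47.84 = -4.91 pp.

-4.91 percentage points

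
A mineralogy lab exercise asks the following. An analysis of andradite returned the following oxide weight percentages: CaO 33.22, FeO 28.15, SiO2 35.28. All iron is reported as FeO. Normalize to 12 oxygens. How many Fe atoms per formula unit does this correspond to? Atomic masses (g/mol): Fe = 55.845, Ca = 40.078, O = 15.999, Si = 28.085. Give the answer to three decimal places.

33.22 wt% CaO ÷ 56.077 g/mol = 0.59240 mol, giving 0.59240 Ca and 0.59240 O.
28.15 wt% FeO ÷ 71.844 g/mol = 0.39182 mol, giving 0.39182 Fe and 0.39182 O.
35.28 wt% SiO2 ÷ 60.083 g/mol = 0.58719 mol, giving 0.58719 Si and 1.17438 O.
Oxygen sums to 2.15860; scaling by 12/2.15860 = 5.55916 puts the formula on 12 O.
Fe: 0.39182 × 5.55916 = 2.178 atoms per formula unit.

2.178 Fe apfu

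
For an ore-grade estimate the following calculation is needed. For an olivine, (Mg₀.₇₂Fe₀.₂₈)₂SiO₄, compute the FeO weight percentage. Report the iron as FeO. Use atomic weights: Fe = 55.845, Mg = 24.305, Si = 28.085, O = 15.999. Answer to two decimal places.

25.41 wt%

Molar mass of (Mg₀.₇₂Fe₀.₂₈)₂SiO₄ = 1.44·24.305 + 0.56·55.845 + 1·28.085 + 4·15.999 = 158.353 g/mol.
Each formula unit contains 0.56 Fe, equivalent to 0.56/1 = 0.5600 mol FeO.
M(FeO) = 1×55.845 + 1×15.999 = 71.844 g/mol.
Mass of FeO per formula unit = 0.5600 × 71.844 = 40.233 g.
FeO wt% = 40.233 / 158.353 × 100 = 25.41%.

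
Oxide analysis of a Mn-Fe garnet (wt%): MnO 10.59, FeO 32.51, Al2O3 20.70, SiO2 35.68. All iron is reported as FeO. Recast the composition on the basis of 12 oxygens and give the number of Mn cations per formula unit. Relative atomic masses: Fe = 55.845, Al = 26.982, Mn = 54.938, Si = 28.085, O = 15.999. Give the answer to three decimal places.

0.747 Mn apfu

MnO (M=70.937): mol = 0.14929; Mn = 0.14929, O = 0.14929.
FeO (M=71.844): mol = 0.45251; Fe = 0.45251, O = 0.45251.
Al2O3 (M=101.961): mol = 0.20302; Al = 0.40604, O = 0.60906.
SiO2 (M=60.083): mol = 0.59385; Si = 0.59385, O = 1.18770.
ΣO = 2.39856; factor = 12/ΣO = 5.00300.
Mn apfu = 0.14929 × 5.00300 = 0.747.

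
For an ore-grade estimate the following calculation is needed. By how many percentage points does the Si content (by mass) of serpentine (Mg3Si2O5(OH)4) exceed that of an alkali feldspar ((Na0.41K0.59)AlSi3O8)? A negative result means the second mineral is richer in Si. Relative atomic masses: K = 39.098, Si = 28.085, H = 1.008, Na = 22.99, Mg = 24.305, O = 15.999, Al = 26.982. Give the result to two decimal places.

First mineral: 56.170 g Si in 277.108 g formula = 20.27 wt% Si.
Second mineral: 84.255 g Si in 271.723 g formula = 31.01 wt% Si.
20.27% − 31.01% gives a difference of -10.74 percentage points.

-10.74 percentage points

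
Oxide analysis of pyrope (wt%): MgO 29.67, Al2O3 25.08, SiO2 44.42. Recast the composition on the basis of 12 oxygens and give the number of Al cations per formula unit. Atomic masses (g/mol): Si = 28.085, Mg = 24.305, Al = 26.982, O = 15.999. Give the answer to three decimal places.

29.67 wt% MgO ÷ 40.304 g/mol = 0.73616 mol, giving 0.73616 Mg and 0.73616 O.
25.08 wt% Al2O3 ÷ 101.961 g/mol = 0.24598 mol, giving 0.49196 Al and 0.73794 O.
44.42 wt% SiO2 ÷ 60.083 g/mol = 0.73931 mol, giving 0.73931 Si and 1.47862 O.
Oxygen sums to 2.95272; scaling by 12/2.95272 = 4.06405 puts the formula on 12 O.
Al: 0.49196 × 4.06405 = 1.999 atoms per formula unit.

1.999 Al apfu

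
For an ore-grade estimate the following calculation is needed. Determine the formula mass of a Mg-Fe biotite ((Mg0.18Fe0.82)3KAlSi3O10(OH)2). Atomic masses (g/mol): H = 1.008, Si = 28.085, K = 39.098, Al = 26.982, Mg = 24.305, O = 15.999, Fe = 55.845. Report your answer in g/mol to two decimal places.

Mg: 0.54 × 24.305 = 13.1247
Fe: 2.46 × 55.845 = 137.3787
K: 1 × 39.098 = 39.0980
Al: 1 × 26.982 = 26.9820
Si: 3 × 28.085 = 84.2550
O: 12 × 15.999 = 191.9880
H: 2 × 1.008 = 2.0160
Summing the contributions gives the formula mass.

494.84 g/mol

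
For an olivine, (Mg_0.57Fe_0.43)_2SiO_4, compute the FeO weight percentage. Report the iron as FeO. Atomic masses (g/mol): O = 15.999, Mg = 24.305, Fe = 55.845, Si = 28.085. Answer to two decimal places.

36.82 wt%

M((Mg_0.57Fe_0.43)_2SiO_4) = 167.815 g/mol; M(FeO) = 71.844 g/mol.
Moles FeO per formula unit = 0.86 Fe ÷ 1 = 0.8600.
FeO fraction = (0.8600 × 71.844) / 167.815 = 61.786/167.815 = 0.3682.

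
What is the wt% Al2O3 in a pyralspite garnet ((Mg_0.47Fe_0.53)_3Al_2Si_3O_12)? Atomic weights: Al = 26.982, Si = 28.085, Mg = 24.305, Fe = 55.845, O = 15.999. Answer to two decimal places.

22.49 wt%

Molar mass of (Mg_0.47Fe_0.53)_3Al_2Si_3O_12 = 1.41*24.305 + 1.59*55.845 + 2*26.982 + 3*28.085 + 12*15.999 = 453.271 g/mol.
Each formula unit contains 2 Al, equivalent to 2/2 = 1.0000 mol Al2O3.
M(Al2O3) = 2×26.982 + 3×15.999 = 101.961 g/mol.
Mass of Al2O3 per formula unit = 1.0000 × 101.961 = 101.961 g.
Al2O3 wt% = 101.961 / 453.271 × 100 = 22.49%.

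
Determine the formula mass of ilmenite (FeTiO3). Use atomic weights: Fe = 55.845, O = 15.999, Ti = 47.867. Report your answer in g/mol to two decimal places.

151.71 g/mol

The formula mass is the sum 1·55.845 + 1·47.867 + 3·15.999.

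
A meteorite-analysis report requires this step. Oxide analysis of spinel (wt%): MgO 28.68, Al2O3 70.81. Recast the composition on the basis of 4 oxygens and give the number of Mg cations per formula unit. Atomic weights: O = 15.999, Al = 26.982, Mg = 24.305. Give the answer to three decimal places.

28.68 wt% MgO ÷ 40.304 g/mol = 0.71159 mol, giving 0.71159 Mg and 0.71159 O.
70.81 wt% Al2O3 ÷ 101.961 g/mol = 0.69448 mol, giving 1.38896 Al and 2.08344 O.
Oxygen sums to 2.79503; scaling by 4/2.79503 = 1.43111 puts the formula on 4 O.
Mg: 0.71159 × 1.43111 = 1.018 atoms per formula unit.

1.018 Mg apfu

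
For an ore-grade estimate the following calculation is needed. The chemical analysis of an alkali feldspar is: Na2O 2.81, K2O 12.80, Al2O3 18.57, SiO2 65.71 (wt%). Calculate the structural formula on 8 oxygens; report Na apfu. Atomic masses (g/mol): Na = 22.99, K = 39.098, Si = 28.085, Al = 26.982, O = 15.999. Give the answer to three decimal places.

Na2O: 2.81/61.979 = 0.04534 mol → 0.09068 mol Na, 0.04534 mol O.
K2O: 12.80/94.195 = 0.13589 mol → 0.27178 mol K, 0.13589 mol O.
Al2O3: 18.57/101.961 = 0.18213 mol → 0.36426 mol Al, 0.54639 mol O.
SiO2: 65.71/60.083 = 1.09365 mol → 1.09365 mol Si, 2.18730 mol O.
Total oxygen = 2.91492 mol. Normalization factor = 8/2.91492 = 2.74450.
Na per 8 O = 0.09068 × 2.74450 = 0.249.

0.249 Na apfu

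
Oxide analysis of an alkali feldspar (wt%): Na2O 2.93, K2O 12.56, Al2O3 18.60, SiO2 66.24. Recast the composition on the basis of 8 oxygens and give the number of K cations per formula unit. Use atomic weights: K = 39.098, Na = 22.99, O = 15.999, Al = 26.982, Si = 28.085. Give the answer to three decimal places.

Na2O: 2.93/61.979 = 0.04727 mol → 0.09454 mol Na, 0.04727 mol O.
K2O: 12.56/94.195 = 0.13334 mol → 0.26668 mol K, 0.13334 mol O.
Al2O3: 18.60/101.961 = 0.18242 mol → 0.36484 mol Al, 0.54726 mol O.
SiO2: 66.24/60.083 = 1.10247 mol → 1.10247 mol Si, 2.20494 mol O.
Total oxygen = 2.93281 mol. Normalization factor = 8/2.93281 = 2.72776.
K per 8 O = 0.26668 × 2.72776 = 0.727.

0.727 K apfu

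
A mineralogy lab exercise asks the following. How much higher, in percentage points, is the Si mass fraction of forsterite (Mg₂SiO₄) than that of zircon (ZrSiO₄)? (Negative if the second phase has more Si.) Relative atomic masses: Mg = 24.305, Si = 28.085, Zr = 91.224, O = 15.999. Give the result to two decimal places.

4.64 percentage points

Si in Mg₂SiO₄: molar mass 140.691 g/mol; 1×28.085 = 28.085 g → 19.96 wt%.
Si in ZrSiO₄: molar mass 183.305 g/mol; 1×28.085 = 28.085 g → 15.32 wt%.
Difference = 19.96 − 15.32 = 4.64 percentage points.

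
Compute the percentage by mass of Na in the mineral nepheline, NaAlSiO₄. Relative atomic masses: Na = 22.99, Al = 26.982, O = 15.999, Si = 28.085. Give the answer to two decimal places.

16.18 wt%

M(NaAlSiO₄) = 142.053 g/mol.
Na contributes 1 × 22.99 = 22.990 g per mole.
22.990/142.053 = 0.1618 → 16.18%.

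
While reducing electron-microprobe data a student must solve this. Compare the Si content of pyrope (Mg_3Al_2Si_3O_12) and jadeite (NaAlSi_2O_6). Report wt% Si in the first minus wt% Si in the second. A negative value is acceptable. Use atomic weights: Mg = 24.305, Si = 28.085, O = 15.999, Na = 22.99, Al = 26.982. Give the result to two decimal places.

M(Mg_3Al_2Si_3O_12) = 403.122 g/mol, so wt% Si = 84.255/403.122 × 100 = 20.90%.
M(NaAlSi_2O_6) = 202.136 g/mol, so wt% Si = 56.170/202.136 × 100 = 27.79%.
20.90 − 27.79 = -6.89 pp.

-6.89 percentage points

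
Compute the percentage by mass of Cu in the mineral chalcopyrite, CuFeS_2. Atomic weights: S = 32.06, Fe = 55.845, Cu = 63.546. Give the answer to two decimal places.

Molar mass of CuFeS_2: 1*63.546 + 1*55.845 + 2*32.06 = 183.511 g/mol.
Mass of Cu per formula unit: 1 × 63.546 = 63.546 g.
Weight fraction Cu = 63.546 / 183.511 = 0.3463.

34.63 mass %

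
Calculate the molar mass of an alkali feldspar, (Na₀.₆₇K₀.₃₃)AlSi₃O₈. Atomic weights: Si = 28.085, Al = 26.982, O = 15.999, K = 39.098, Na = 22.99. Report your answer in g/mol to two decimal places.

267.53 g/mol

M = 0.67×22.99 + 0.33×39.098 + 1×26.982 + 3×28.085 + 8×15.999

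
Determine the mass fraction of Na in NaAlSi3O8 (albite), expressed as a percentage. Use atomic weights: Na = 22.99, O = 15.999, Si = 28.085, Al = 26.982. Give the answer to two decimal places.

8.77 mass %

Formula mass = 1×22.99 + 1×26.982 + 3×28.085 + 8×15.999 = 262.219 g/mol, of which 22.990 g is Na.
So Na makes up 22.990/262.219 = 0.0877 of the mass, i.e. 8.77%.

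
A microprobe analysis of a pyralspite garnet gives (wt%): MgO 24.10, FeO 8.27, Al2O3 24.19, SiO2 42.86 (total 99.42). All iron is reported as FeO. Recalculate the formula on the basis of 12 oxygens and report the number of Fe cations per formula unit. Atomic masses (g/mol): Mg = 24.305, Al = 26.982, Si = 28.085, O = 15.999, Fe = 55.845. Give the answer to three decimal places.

0.484 Fe apfu

MgO: 24.10/40.304 = 0.59796 mol → 0.59796 mol Mg, 0.59796 mol O.
FeO: 8.27/71.844 = 0.11511 mol → 0.11511 mol Fe, 0.11511 mol O.
Al2O3: 24.19/101.961 = 0.23725 mol → 0.47450 mol Al, 0.71175 mol O.
SiO2: 42.86/60.083 = 0.71335 mol → 0.71335 mol Si, 1.42670 mol O.
Total oxygen = 2.85152 mol. Normalization factor = 12/2.85152 = 4.20828.
Fe per 12 O = 0.11511 × 4.20828 = 0.484.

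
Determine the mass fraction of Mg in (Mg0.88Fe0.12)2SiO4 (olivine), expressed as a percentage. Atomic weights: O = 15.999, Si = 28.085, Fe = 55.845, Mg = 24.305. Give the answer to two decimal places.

28.85 wt%

Molar mass of (Mg0.88Fe0.12)2SiO4: 1.76·24.305 + 0.24·55.845 + 1·28.085 + 4·15.999 = 148.261 g/mol.
Mass of Mg per formula unit: 1.76 × 24.305 = 42.777 g.
Weight fraction Mg = 42.777 / 148.261 = 0.2885.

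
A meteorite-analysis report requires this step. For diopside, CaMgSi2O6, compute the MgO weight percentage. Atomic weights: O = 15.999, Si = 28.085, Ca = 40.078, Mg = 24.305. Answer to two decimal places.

M(CaMgSi2O6) = 216.547 g/mol; M(MgO) = 40.304 g/mol.
Moles MgO per formula unit = 1 Mg ÷ 1 = 1.0000.
MgO fraction = (1.0000 × 40.304) / 216.547 = 40.304/216.547 = 0.1861.

18.61 wt%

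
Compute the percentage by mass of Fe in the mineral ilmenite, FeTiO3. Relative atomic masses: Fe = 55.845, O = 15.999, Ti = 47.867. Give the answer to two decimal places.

M(FeTiO3) = 151.709 g/mol.
Fe contributes 1 × 55.845 = 55.845 g per mole.
55.845/151.709 = 0.3681 → 36.81%.

36.81 weight percent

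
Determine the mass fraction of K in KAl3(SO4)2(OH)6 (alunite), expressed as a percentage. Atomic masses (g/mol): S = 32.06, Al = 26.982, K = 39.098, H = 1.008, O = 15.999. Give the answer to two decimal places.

M(KAl3(SO4)2(OH)6) = 414.198 g/mol.
K contributes 1 × 39.098 = 39.098 g per mole.
39.098/414.198 = 0.0944 → 9.44%.

9.44 weight percent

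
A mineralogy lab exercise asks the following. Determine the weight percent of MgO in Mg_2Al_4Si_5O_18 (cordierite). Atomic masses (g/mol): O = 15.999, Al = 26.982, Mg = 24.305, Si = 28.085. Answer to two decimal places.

13.78 wt%

M(Mg_2Al_4Si_5O_18) = 584.945 g/mol; M(MgO) = 40.304 g/mol.
Moles MgO per formula unit = 2 Mg ÷ 1 = 2.0000.
MgO fraction = (2.0000 × 40.304) / 584.945 = 80.608/584.945 = 0.1378.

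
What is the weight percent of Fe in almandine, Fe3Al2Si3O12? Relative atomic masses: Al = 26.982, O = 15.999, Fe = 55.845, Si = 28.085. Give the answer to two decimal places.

33.66 mass %

M(Fe3Al2Si3O12) = 497.742 g/mol.
Fe contributes 3 × 55.845 = 167.535 g per mole.
167.535/497.742 = 0.3366 → 33.66%.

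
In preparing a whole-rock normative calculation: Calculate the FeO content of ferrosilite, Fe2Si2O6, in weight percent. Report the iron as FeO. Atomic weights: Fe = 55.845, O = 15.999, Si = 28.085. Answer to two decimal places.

Formula mass = 263.854 g/mol.
2 Fe → 2.0000 mol FeO per formula unit; M(FeO) = 71.844, so FeO mass = 143.688 g.
143.688/263.854 × 100 = 54.46 wt%.

54.46 wt%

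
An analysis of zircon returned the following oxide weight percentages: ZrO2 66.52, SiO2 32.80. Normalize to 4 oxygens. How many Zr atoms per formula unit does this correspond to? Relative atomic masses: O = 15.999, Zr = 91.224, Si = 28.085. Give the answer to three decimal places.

0.994 Zr apfu

ZrO2: 66.52/123.222 = 0.53984 mol → 0.53984 mol Zr, 1.07968 mol O.
SiO2: 32.80/60.083 = 0.54591 mol → 0.54591 mol Si, 1.09182 mol O.
Total oxygen = 2.17150 mol. Normalization factor = 4/2.17150 = 1.84204.
Zr per 4 O = 0.53984 × 1.84204 = 0.994.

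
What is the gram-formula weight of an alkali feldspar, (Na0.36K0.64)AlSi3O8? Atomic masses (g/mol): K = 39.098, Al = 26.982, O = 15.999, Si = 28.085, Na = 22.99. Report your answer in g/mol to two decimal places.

272.53 g/mol

The formula mass is the sum 0.36*22.99 + 0.64*39.098 + 1*26.982 + 3*28.085 + 8*15.999.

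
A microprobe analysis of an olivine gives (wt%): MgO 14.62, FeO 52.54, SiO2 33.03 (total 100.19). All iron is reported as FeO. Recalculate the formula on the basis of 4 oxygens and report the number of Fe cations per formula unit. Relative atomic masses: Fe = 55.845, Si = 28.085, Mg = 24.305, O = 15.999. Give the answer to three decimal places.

1.334 Fe apfu

MgO (M=40.304): mol = 0.36274; Mg = 0.36274, O = 0.36274.
FeO (M=71.844): mol = 0.73131; Fe = 0.73131, O = 0.73131.
SiO2 (M=60.083): mol = 0.54974; Si = 0.54974, O = 1.09948.
ΣO = 2.19353; factor = 4/ΣO = 1.82354.
Fe apfu = 0.73131 × 1.82354 = 1.334.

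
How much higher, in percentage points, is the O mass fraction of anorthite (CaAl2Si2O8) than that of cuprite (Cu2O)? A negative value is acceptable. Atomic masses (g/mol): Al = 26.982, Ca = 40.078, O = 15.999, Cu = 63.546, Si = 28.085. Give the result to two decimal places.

34.83 percentage points

First mineral: 127.992 g O in 278.204 g formula = 46.01 wt% O.
Second mineral: 15.999 g O in 143.091 g formula = 11.18 wt% O.
46.01% − 11.18% gives a difference of 34.83 percentage points.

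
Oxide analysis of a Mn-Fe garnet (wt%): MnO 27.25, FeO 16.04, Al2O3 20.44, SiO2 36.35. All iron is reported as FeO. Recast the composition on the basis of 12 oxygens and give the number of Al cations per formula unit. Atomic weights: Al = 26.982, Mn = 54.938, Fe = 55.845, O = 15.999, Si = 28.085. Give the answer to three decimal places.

1.989 Al apfu

MnO: 27.25/70.937 = 0.38414 mol → 0.38414 mol Mn, 0.38414 mol O.
FeO: 16.04/71.844 = 0.22326 mol → 0.22326 mol Fe, 0.22326 mol O.
Al2O3: 20.44/101.961 = 0.20047 mol → 0.40094 mol Al, 0.60141 mol O.
SiO2: 36.35/60.083 = 0.60500 mol → 0.60500 mol Si, 1.21000 mol O.
Total oxygen = 2.41881 mol. Normalization factor = 12/2.41881 = 4.96112.
Al per 12 O = 0.40094 × 4.96112 = 1.989.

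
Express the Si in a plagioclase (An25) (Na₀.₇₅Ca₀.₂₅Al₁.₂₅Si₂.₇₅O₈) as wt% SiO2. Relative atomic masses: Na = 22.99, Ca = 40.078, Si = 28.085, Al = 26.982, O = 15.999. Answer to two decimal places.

62.07 wt%

Formula mass = 266.215 g/mol.
2.75 Si → 2.7500 mol SiO2 per formula unit; M(SiO2) = 60.083, so SiO2 mass = 165.228 g.
165.228/266.215 × 100 = 62.07 wt%.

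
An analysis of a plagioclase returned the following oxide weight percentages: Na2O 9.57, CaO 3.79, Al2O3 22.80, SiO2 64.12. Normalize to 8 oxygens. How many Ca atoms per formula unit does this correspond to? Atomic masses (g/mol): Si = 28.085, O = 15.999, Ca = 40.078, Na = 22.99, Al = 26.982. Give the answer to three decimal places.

Na2O: 9.57/61.979 = 0.15441 mol → 0.30882 mol Na, 0.15441 mol O.
CaO: 3.79/56.077 = 0.06759 mol → 0.06759 mol Ca, 0.06759 mol O.
Al2O3: 22.80/101.961 = 0.22361 mol → 0.44722 mol Al, 0.67083 mol O.
SiO2: 64.12/60.083 = 1.06719 mol → 1.06719 mol Si, 2.13438 mol O.
Total oxygen = 3.02721 mol. Normalization factor = 8/3.02721 = 2.64270.
Ca per 8 O = 0.06759 × 2.64270 = 0.179.

0.179 Ca apfu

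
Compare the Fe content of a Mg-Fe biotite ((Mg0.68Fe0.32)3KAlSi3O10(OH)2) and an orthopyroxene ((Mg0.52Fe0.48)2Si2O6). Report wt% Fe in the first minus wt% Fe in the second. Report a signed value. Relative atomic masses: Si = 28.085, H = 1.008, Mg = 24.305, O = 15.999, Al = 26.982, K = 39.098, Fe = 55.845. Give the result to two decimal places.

-11.22 percentage points

First mineral: 53.611 g Fe in 447.532 g formula = 11.98 wt% Fe.
Second mineral: 53.611 g Fe in 231.052 g formula = 23.20 wt% Fe.
11.98% − 23.20% gives a difference of -11.22 percentage points.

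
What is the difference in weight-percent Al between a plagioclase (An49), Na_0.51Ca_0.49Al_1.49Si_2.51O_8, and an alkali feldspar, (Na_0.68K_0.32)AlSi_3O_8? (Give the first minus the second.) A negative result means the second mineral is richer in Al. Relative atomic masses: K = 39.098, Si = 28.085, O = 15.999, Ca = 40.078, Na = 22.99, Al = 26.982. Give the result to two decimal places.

4.80 percentage points

First mineral: 40.203 g Al in 270.052 g formula = 14.89 wt% Al.
Second mineral: 26.982 g Al in 267.374 g formula = 10.09 wt% Al.
14.89% − 10.09% gives a difference of 4.80 percentage points.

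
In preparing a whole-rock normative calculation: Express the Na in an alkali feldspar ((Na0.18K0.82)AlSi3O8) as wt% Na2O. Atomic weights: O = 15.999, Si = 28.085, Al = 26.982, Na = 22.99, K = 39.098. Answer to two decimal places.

2.03 wt%

Molar mass of (Na0.18K0.82)AlSi3O8 = 0.18·22.99 + 0.82·39.098 + 1·26.982 + 3·28.085 + 8·15.999 = 275.428 g/mol.
Each formula unit contains 0.18 Na, equivalent to 0.18/2 = 0.0900 mol Na2O.
M(Na2O) = 2×22.99 + 1×15.999 = 61.979 g/mol.
Mass of Na2O per formula unit = 0.0900 × 61.979 = 5.578 g.
Na2O wt% = 5.578 / 275.428 × 100 = 2.03%.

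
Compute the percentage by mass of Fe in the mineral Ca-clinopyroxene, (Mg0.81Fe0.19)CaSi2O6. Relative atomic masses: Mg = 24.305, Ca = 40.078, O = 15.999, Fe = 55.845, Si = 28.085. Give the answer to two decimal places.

4.77 weight percent

M((Mg0.81Fe0.19)CaSi2O6) = 222.540 g/mol.
Fe contributes 0.19 × 55.845 = 10.611 g per mole.
10.611/222.540 = 0.0477 → 4.77%.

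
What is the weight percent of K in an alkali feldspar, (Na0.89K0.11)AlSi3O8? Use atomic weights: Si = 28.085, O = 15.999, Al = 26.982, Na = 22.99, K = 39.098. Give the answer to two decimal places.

1.63 wt%

M((Na0.89K0.11)AlSi3O8) = 263.991 g/mol.
K contributes 0.11 × 39.098 = 4.301 g per mole.
4.301/263.991 = 0.0163 → 1.63%.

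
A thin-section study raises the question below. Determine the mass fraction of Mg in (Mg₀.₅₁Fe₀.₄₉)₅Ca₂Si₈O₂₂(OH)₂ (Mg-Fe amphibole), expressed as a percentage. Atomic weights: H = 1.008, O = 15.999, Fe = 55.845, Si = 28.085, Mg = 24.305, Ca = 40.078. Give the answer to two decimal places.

Formula mass = 2.55*24.305 + 2.45*55.845 + 2*40.078 + 8*28.085 + 24*15.999 + 2*1.008 = 889.626 g/mol, of which 61.978 g is Mg.
So Mg makes up 61.978/889.626 = 0.0697 of the mass, i.e. 6.97%.

6.97 wt%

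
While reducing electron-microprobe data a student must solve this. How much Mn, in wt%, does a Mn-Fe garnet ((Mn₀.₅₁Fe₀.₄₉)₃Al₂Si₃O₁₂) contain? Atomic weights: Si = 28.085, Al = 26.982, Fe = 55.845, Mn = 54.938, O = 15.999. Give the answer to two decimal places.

Formula mass = 1.53×54.938 + 1.47×55.845 + 2×26.982 + 3×28.085 + 12×15.999 = 496.354 g/mol, of which 84.055 g is Mn.
So Mn makes up 84.055/496.354 = 0.1693 of the mass, i.e. 16.93%.

16.93 wt%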